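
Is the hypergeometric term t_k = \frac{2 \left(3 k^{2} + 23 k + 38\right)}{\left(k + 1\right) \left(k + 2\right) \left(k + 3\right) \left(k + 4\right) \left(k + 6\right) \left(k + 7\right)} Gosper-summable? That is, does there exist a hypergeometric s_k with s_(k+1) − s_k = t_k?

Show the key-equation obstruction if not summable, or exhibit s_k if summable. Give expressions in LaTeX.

Yes. s_k = \frac{k \left(k^{2} + 10 k + 27\right)}{9 \left(k^{3} + 10 k^{2} + 27 k + 18\right)}.

r(k) = (k + 1)*(k + 6)*(23*k + 3*(k + 1)**2 + 61)/((k + 5)*(k + 8)*(3*k**2 + 23*k + 38)) after simplifying.
Take A(k)=k + 1, B(k)=k + 8, C(k)=k**3 + 38*k**2/3 + 51*k + 190/3.
Need (k + 1)·f(k+1) − (k + 7)·f(k) = k**3 + 38*k**2/3 + 51*k + 190/3.
Bound: deg f ≤ 6.
A polynomial solution: f(k) = k*(k + 2)*(k + 4)*(k + 5)*(k**2 + 10*k + 27)/54.
Then R = B(k−1)f/C = k*(k + 2)*(k + 4)*(k + 7)*(k**2 + 10*k + 27)/(18*(3*k**2 + 23*k + 38)), so s_k = R(k)·t_k = k*(k**2 + 10*k + 27)/(9*(k**3 + 10*k**2 + 27*k + 18)).
Δs = 2*(3*k**2 + 23*k + 38)/(k**6 + 23*k**5 + 207*k**4 + 925*k**3 + 2144*k**2 + 2412*k + 1008), as required.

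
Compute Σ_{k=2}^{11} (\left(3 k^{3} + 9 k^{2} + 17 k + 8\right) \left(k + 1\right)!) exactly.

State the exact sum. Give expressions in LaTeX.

t_(k+1)/t_k = (3*k**4 + 24*k**3 + 80*k**2 + 125*k + 74)/(3*k**3 + 9*k**2 + 17*k + 8).
Gosper form: A/B · C(k+1)/C(k) with A=k + 2, B=1, C=k**3 + 3*k**2 + 17*k/3 + 8/3.
f must satisfy (k + 2)·f(k+1) − (1)·f(k) = k**3 + 3*k**2 + 17*k/3 + 8/3.
deg f ≤ 2 (via 1,0,3).
Coefficient equations give f(k) = (3*k**2 + 2)/3.
Then R = B(k−1)f/C = (3*k**2 + 2)/(3*k**3 + 9*k**2 + 17*k + 8), so s_k = R(k)·t_k = (3*k**2 + 2)*factorial(k + 1).
Verify: (3*k**3 + 9*k**2 + 17*k + 8)*factorial(k + 1) matches t_k.
Σ_(k=2)^(11) t_k = s_(12) − s_(2) = 2702527027200 − (84) = 2702527027116.

Σ = 2702527027116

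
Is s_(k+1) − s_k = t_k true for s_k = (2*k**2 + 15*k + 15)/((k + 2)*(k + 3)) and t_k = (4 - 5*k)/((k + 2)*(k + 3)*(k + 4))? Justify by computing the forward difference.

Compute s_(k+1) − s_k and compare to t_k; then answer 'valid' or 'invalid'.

valid (s_(k+1) − s_k reduces to t_k)

s_(k+1) = (15*k + 2*(k + 1)**2 + 30)/((k + 3)*(k + 4))
s_(k+1) − s_k = (4 - 5*k)/(k**3 + 9*k**2 + 26*k + 24)
(s_(k+1) − s_k) − t_k = 0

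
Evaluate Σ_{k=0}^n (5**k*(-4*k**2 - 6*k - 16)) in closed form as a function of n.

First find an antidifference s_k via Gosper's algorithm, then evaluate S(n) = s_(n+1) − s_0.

Ratio r(k) = 5*(2*k**2 + 7*k + 13)/(2*k**2 + 3*k + 8).
So A=5 and B=1, with C=k**2 + 3*k/2 + 4.
Solve (5)·f(k+1) − (1)·f(k) = k**2 + 3*k/2 + 4.
Degrees (0,0,2) ⇒ d ≤ 2.
A polynomial solution: f(k) = (k**2 - k + 4)/4.
Certificate R = B(k−1)f/C = (k**2 - k + 4)/(2*(2*k**2 + 3*k + 8)) gives s_k = 5**k*(-k**2 + k - 4).
Δs = 5**k*(-4*k**2 - 6*k - 16), as required.
Σ_(k=0)^n t_k = s_(n+1) − s_(0) = (5**(n + 1)*(-n**2 - n - 4)) − (-4), i.e. -5*5**n*n**2 - 5*5**n*n - 20*5**n + 4.

S(n) = -5*5**n*n**2 - 5*5**n*n - 20*5**n + 4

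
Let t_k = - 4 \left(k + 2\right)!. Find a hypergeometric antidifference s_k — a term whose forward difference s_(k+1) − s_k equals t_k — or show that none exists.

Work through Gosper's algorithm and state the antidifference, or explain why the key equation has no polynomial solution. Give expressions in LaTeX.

no hypergeometric antidifference exists

t_(k+1)/t_k = k + 3.
Normal form (A,B,C) = (k + 3, 1, 1).
Solve (k + 3)·f(k+1) − (1)·f(k) = 1.
deg f ≤ -1 (via 1,0,0).
Bound -1 < 0, so the key equation has no polynomial solution.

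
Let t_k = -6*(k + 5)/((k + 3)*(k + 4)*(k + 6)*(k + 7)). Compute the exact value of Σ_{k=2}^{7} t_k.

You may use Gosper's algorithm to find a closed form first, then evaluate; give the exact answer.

r(k) = (k + 3)*(k + 6)**2/((k + 5)**2*(k + 8)) after simplifying.
So A=k + 3 and B=k + 8, with C=k**2 + 10*k + 25.
Set up (k + 3)·f(k+1) − (k + 7)·f(k) − (k**2 + 10*k + 25) = 0.
From deg A=1, deg B=1, deg C=2: d=4.
A polynomial solution: f(k) = k*(k + 4)*(k + 5)*(k + 9)/36.
So s_k = (B(k−1)f/C)·t_k = (k*(k + 4)*(k + 7)*(k + 9)/(36*(k + 5)))·t_k = k*(-k - 9)/(6*(k**2 + 9*k + 18)).
Verify: 6*(-k - 5)/(k**4 + 20*k**3 + 145*k**2 + 450*k + 504) matches t_k.
Telescoping: Σ = s_(8) − s_(2) = -34/231 − (-11/120) = -171/3080.

Σ = -171/3080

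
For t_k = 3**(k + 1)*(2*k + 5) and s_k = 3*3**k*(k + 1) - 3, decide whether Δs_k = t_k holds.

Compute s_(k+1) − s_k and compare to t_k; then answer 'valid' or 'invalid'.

s_(k+1) = 3*3**(k + 1)*(k + 2) - 3
s_(k+1) − s_k = 3**(k + 1)*(2*k + 5)
(s_(k+1) − s_k) − t_k = 0

valid; difference matches t_k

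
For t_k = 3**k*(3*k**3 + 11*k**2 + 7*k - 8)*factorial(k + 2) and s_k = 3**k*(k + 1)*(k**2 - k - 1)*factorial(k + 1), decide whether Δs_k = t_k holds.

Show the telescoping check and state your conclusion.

Invalid: residual -3**k*(3*k**3 + 8*k**2 + 4*k - 5)*factorial(k + 1) ≠ 0.

s_(k+1) = 3**(k + 1)*(k + 2)*(k**2 + k - 1)*factorial(k + 2)
s_(k+1) − s_k = 3**k*(3*k**4 + 14*k**3 + 21*k**2 + 2*k - 11)*factorial(k + 1)
(s_(k+1) − s_k) − t_k = -3**k*(3*k**3 + 8*k**2 + 4*k - 5)*factorial(k + 1)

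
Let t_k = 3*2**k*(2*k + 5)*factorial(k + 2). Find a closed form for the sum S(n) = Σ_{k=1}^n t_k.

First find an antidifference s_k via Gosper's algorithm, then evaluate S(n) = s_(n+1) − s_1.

S(n) = 6*2**n*factorial(n + 3) - 36

Ratio r(k) = 2*(k + 3)*(2*k + 7)/(2*k + 5).
Normal form (A,B,C) = (2*k + 6, 1, k + 5/2).
Set up (2*k + 6)·f(k+1) − (1)·f(k) − (k + 5/2) = 0.
From deg A=1, deg B=0, deg C=1: d=0.
Coefficient equations give f(k) = 1/2.
Certificate R = B(k−1)f/C = 1/(2*k + 5) gives s_k = 3*2**k*factorial(k + 2).
Check: Δs_k = 3*2**k*(2*k + 5)*factorial(k + 2). ✓
Telescope: S(n) = s_(n+1) − s_(1) = 6*2**n*factorial(n + 3) − (36) = 6*2**n*factorial(n + 3) - 36.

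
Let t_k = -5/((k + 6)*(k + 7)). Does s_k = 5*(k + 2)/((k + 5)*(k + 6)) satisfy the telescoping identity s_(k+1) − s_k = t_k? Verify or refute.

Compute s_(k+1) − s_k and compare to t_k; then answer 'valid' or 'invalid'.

s_(k+1) = 5*(k + 3)/((k + 6)*(k + 7))
s_(k+1) − s_k = 5*(1 - k)/(k**3 + 18*k**2 + 107*k + 210)
(s_(k+1) − s_k) − t_k = 30/(k**3 + 18*k**2 + 107*k + 210)

Invalid: residual 30/(k**3 + 18*k**2 + 107*k + 210) ≠ 0.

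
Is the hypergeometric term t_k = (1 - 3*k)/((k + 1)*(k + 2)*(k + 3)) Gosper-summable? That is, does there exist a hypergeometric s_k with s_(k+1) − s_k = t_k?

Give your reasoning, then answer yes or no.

Compute t_(k+1)/t_k: get (k + 1)*(3*k + 2)/((k + 4)*(3*k - 1)).
A = k + 1, B = k + 4, C = k - 1/3.
Key eq: (k + 1)·f(k+1) = (k + 3)·f(k) + (k - 1/3).
From deg A=1, deg B=1, deg C=1: d=2.
Solve for f: f(k) = k*(k - 3)/6 (degree 2 ≤ 2).
R(k) = B(k−1)·f(k)/C(k) = k*(k - 3)*(k + 3)/(2*(3*k - 1)); s_k = R·t_k = k*(3 - k)/(2*(k + 1)*(k + 2)).
s_(k+1) − s_k = (1 - 3*k)/(k**3 + 6*k**2 + 11*k + 6) = t_k.

Yes. s_k = k*(3 - k)/(2*(k + 1)*(k + 2)).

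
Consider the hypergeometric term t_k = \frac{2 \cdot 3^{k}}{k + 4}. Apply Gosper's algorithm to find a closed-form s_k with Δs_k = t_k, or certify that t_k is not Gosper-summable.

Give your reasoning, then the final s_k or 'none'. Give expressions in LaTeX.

Step 1: r(k) = 3*(k + 4)/(k + 5).
Gosper form: A/B · C(k+1)/C(k) with A=3*k + 12, B=k + 5, C=1.
Key eq: (3*k + 12)·f(k+1) = (k + 4)·f(k) + (1).
d = -1 from the (1,1,0) case.
deg f ≤ -1 is impossible — no certificate.

none (Gosper's algorithm certifies no s_k)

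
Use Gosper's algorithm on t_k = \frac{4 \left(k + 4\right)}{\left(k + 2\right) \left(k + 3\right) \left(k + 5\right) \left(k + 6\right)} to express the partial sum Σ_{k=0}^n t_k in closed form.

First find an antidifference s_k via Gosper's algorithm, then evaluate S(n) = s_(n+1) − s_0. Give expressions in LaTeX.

S(n) = \frac{n^{2} + 9 n + 8}{5 \left(n^{2} + 9 n + 18\right)}

t_(k+1)/t_k = (k + 2)*(k + 5)**2/((k + 4)**2*(k + 7)).
Normal form (A,B,C) = (k + 2, k + 7, k**2 + 8*k + 16).
Key eq: (k + 2)·f(k+1) = (k + 6)·f(k) + (k**2 + 8*k + 16).
Bound: deg f ≤ 4.
Match coefficients ⇒ f(k) = k*(k + 3)*(k + 4)*(k + 7)/20.
R(k) = B(k−1)·f(k)/C(k) = k*(k + 3)*(k + 6)*(k + 7)/(20*(k + 4)); s_k = R·t_k = k*(k + 7)/(5*(k**2 + 7*k + 10)).
Δs = 4*(k + 4)/(k**4 + 16*k**3 + 91*k**2 + 216*k + 180), as required.
Σ_(k=0)^n t_k = s_(n+1) − s_(0) = ((n**2 + 9*n + 8)/(5*(n**2 + 9*n + 18))) − (0), i.e. (n**2 + 9*n + 8)/(5*(n**2 + 9*n + 18)).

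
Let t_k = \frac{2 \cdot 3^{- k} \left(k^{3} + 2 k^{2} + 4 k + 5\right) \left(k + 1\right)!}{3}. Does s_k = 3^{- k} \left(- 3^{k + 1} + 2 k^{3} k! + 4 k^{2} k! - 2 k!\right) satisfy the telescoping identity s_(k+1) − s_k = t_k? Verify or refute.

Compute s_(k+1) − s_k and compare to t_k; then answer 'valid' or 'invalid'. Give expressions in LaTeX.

Valid: the claim telescopes to t_k.

s_(k+1) = (-9*3**k + 2*k**4*factorial(k) + 12*k**3*factorial(k) + 24*k**2*factorial(k) + 18*k*factorial(k) + 4*factorial(k))/(3*3**k)
s_(k+1) − s_k = 2*(k**3 + 2*k**2 + 4*k + 5)*factorial(k + 1)/(3*3**k)
(s_(k+1) − s_k) − t_k = 0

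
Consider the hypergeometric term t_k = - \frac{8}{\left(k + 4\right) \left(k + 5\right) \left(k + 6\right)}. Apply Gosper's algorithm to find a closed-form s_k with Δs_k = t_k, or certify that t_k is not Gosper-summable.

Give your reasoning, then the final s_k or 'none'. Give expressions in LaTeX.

s_k = \frac{k \left(- k - 9\right)}{5 \left(k + 4\right) \left(k + 5\right)}

The ratio is (k + 4)/(k + 7).
Gosper form: A/B · C(k+1)/C(k) with A=k + 4, B=k + 7, C=1.
Need (k + 4)·f(k+1) − (k + 6)·f(k) = 1.
From deg A=1, deg B=1, deg C=0: d=2.
Match coefficients ⇒ f(k) = k*(k + 9)/40.
R(k) = B(k−1)·f(k)/C(k) = k*(k + 6)*(k + 9)/40; s_k = R·t_k = k*(-k - 9)/(5*(k + 4)*(k + 5)).
Δs = -8/(k**3 + 15*k**2 + 74*k + 120), as required.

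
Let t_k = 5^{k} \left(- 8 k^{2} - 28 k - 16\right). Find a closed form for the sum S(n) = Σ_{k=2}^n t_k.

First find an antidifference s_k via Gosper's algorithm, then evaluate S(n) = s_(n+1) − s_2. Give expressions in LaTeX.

t_(k+1)/t_k = 5*(2*k**2 + 11*k + 13)/(2*k**2 + 7*k + 4).
Factor: A=5; B=1; C=k**2 + 7*k/2 + 2.
Solve (5)·f(k+1) − (1)·f(k) = k**2 + 7*k/2 + 2.
From deg A=0, deg B=0, deg C=2: d=2.
Match coefficients ⇒ f(k) = (2*k**2 + 2*k - 1)/8.
Certificate R = B(k−1)f/C = (2*k**2 + 2*k - 1)/(4*(2*k**2 + 7*k + 4)) gives s_k = 5**k*(-2*k**2 - 2*k + 1).
Verify: 5**k*(-8*k**2 - 28*k - 16) matches t_k.
Telescope: S(n) = s_(n+1) − s_(2) = 5**(n + 1)*(-2*n**2 - 6*n - 3) − (-275) = -10*5**n*n**2 - 30*5**n*n - 15*5**n + 275.

S(n) = - 10 \cdot 5^{n} n^{2} - 30 \cdot 5^{n} n - 15 \cdot 5^{n} + 275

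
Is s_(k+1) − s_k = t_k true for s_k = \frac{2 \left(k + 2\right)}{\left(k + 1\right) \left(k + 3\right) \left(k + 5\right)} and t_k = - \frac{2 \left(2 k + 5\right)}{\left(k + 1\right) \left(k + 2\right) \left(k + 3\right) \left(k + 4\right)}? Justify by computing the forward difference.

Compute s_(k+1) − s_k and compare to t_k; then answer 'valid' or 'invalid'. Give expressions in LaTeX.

Invalid: residual \frac{18 \left(k^{2} + 7 k + 11\right)}{k^{6} + 21 k^{5} + 175 k^{4} + 735 k^{3} + 1624 k^{2} + 1764 k + 720} ≠ 0.

s_(k+1) = 2*(k + 3)/((k + 2)*(k + 4)*(k + 6))
s_(k+1) − s_k = 2*(-2*k**3 - 18*k**2 - 52*k - 51)/(k**6 + 21*k**5 + 175*k**4 + 735*k**3 + 1624*k**2 + 1764*k + 720)
(s_(k+1) − s_k) − t_k = 18*(k**2 + 7*k + 11)/(k**6 + 21*k**5 + 175*k**4 + 735*k**3 + 1624*k**2 + 1764*k + 720)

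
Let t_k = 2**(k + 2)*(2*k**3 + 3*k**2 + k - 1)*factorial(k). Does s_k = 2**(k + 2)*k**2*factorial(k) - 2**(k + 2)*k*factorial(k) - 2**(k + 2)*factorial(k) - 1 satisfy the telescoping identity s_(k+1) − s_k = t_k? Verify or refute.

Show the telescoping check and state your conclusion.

s_(k+1) = 2**(k + 3)*k**3*factorial(k) - 2**(k + 3)*factorial(k) + 2**(k + 4)*k**2*factorial(k) - 1
s_(k+1) − s_k = 2**(k + 2)*(2*k**3 + 3*k**2 + k - 1)*factorial(k)
(s_(k+1) − s_k) − t_k = 0

Valid: the claim telescopes to t_k.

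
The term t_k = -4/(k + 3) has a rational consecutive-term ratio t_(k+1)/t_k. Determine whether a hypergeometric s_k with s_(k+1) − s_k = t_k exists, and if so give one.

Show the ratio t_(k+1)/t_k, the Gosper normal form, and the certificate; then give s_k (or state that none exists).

not Gosper-summable; s_k does not exist

r(k) = (k + 3)/(k + 4) after simplifying.
So A=k + 3 and B=k + 4, with C=1.
Solve (k + 3)·f(k+1) − (k + 3)·f(k) = 1.
deg f ≤ 0 (via 1,1,0).
Put f(k) = c0: A·f(k+1) − B(k−1)·f(k) − C = -1; need -1 = 0 — inconsistent ⇒ no f, not summable.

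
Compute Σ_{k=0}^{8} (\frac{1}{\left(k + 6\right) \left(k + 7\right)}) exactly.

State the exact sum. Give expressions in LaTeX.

Ratio r(k) = (k + 6)/(k + 8).
Factor: A=k + 6; B=k + 8; C=1.
f must satisfy (k + 6)·f(k+1) − (k + 7)·f(k) = 1.
d = 1 from the (1,1,0) case.
Match coefficients ⇒ f(k) = k/6.
R(k) = B(k−1)·f(k)/C(k) = k*(k + 7)/6; s_k = R·t_k = k/(6*(k + 6)).
Δs = 1/(k**2 + 13*k + 42), as required.
Evaluate s at k=9 and k=0: 1/10 and 0; difference 1/10.

Σ = 1/10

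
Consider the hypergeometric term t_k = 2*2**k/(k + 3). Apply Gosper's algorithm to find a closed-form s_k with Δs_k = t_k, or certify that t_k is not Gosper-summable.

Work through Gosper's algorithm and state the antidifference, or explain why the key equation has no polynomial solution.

none — t_k is not Gosper-summable

Step 1: r(k) = 2*(k + 3)/(k + 4).
So A=2*k + 6 and B=k + 4, with C=1.
Solve (2*k + 6)·f(k+1) − (k + 3)·f(k) = 1.
Bound: deg f ≤ -1.
Negative degree bound (-1): no f exists, t_k not Gosper-summable.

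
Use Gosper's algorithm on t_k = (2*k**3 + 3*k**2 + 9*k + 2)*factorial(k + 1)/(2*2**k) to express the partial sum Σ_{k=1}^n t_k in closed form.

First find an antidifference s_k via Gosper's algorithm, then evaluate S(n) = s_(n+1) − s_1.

t_(k+1)/t_k = (2*k**4 + 13*k**3 + 39*k**2 + 58*k + 32)/(2*(2*k**3 + 3*k**2 + 9*k + 2)).
A = k/2 + 1, B = 1, C = k**3 + 3*k**2/2 + 9*k/2 + 1.
Solve (k/2 + 1)·f(k+1) − (1)·f(k) = k**3 + 3*k**2/2 + 9*k/2 + 1.
From deg A=1, deg B=0, deg C=3: d=2.
Match coefficients ⇒ f(k) = k*(2*k - 1).
Certificate R = B(k−1)f/C = 2*k*(2*k - 1)/(2*k**3 + 3*k**2 + 9*k + 2) gives s_k = k*(2*k - 1)*factorial(k + 1)/2**k.
Verify: (2*k**3 + 3*k**2 + 9*k + 2)*factorial(k + 1)/(2*2**k) matches t_k.
Evaluate: s_(n+1) = 2**(-n - 1)*(n + 1)*(2*n + 1)*factorial(n + 2); subtract s_(1) = 1 ⇒ S(n) = 2**(-n - 1)*(-2**(n + 1) + 2*n**4*factorial(n) + 9*n**3*factorial(n) + 14*n**2*factorial(n) + 9*n*factorial(n) + 2*factorial(n)).

S(n) = 2**(-n - 1)*(-2**(n + 1) + 2*n**4*factorial(n) + 9*n**3*factorial(n) + 14*n**2*factorial(n) + 9*n*factorial(n) + 2*factorial(n))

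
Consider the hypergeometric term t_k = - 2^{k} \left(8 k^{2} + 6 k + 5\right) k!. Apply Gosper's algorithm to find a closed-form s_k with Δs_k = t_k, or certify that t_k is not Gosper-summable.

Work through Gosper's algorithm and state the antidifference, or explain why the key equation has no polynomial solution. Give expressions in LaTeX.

s_k = - 2^{k} \left(4 k - 3\right) k!

The ratio is 2*(8*k**3 + 30*k**2 + 41*k + 19)/(8*k**2 + 6*k + 5).
Take A(k)=2*k + 2, B(k)=1, C(k)=k**2 + 3*k/4 + 5/8.
f must satisfy (2*k + 2)·f(k+1) − (1)·f(k) = k**2 + 3*k/4 + 5/8.
Bound: deg f ≤ 1.
Match coefficients ⇒ f(k) = (4*k - 3)/8.
Get s_k = R·t_k = -2**k*(4*k - 3)*factorial(k) with R(k) = B(k−1)f(k)/C(k) = (4*k - 3)/(8*k**2 + 6*k + 5).
Check: Δs_k = -2**k*(8*k**2 + 6*k + 5)*factorial(k). ✓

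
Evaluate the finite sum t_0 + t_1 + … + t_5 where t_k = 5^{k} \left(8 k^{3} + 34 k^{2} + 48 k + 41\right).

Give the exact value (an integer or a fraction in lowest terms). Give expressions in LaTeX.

Σ = 7562496

The ratio is 5*(8*k**3 + 58*k**2 + 140*k + 131)/(8*k**3 + 34*k**2 + 48*k + 41).
Normal form (A,B,C) = (5, 1, k**3 + 17*k**2/4 + 6*k + 41/8).
Set up (5)·f(k+1) − (1)·f(k) − (k**3 + 17*k**2/4 + 6*k + 41/8) = 0.
Degrees (0,0,3) ⇒ d ≤ 3.
Coefficient equations give f(k) = (2*k**3 + k**2 + 2*k + 4)/8.
Then R = B(k−1)f/C = (2*k**3 + k**2 + 2*k + 4)/(8*k**3 + 34*k**2 + 48*k + 41), so s_k = R(k)·t_k = 5**k*(2*k**3 + k**2 + 2*k + 4).
Verify: 5**k*(8*k**3 + 34*k**2 + 48*k + 41) matches t_k.
Σ_(k=0)^(5) t_k = s_(6) − s_(0) = 7562500 − (4) = 7562496.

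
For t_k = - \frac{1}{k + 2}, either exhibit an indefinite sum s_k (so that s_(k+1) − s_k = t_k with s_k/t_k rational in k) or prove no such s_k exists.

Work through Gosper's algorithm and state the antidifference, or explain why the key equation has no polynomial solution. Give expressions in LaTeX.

no hypergeometric antidifference exists

r(k) = (k + 2)/(k + 3) after simplifying.
Factor: A=k + 2; B=k + 3; C=1.
Key eq: (k + 2)·f(k+1) = (k + 2)·f(k) + (1).
Bound: deg f ≤ 0.
Generic f = c0 gives residual -1; -1 = 0 cannot hold, so t_k is not Gosper-summable.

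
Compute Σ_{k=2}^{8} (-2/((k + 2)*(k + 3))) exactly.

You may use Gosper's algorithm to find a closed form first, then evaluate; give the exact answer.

Compute t_(k+1)/t_k: get (k + 2)/(k + 4).
So A=k + 2 and B=k + 4, with C=1.
Set up (k + 2)·f(k+1) − (k + 3)·f(k) − (1) = 0.
deg f ≤ 1 (via 1,1,0).
A polynomial solution: f(k) = k/2.
R(k) = B(k−1)·f(k)/C(k) = k*(k + 3)/2; s_k = R·t_k = -k/(k + 2).
Verify: -2/(k**2 + 5*k + 6) matches t_k.
Σ_(k=2)^(8) t_k = s_(9) − s_(2) = -9/11 − (-1/2) = -7/22.

Σ = -7/22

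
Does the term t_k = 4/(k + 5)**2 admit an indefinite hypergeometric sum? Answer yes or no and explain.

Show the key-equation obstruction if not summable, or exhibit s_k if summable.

No — key equation has no polynomial f.

Ratio r(k) = (k + 5)**2/(k + 6)**2.
So A=k**2 + 10*k + 25 and B=k**2 + 12*k + 36, with C=1.
f must satisfy (k**2 + 10*k + 25)·f(k+1) − (k**2 + 10*k + 25)·f(k) = 1.
Degrees (2,2,0) ⇒ d ≤ 0.
Put f(k) = c0: A·f(k+1) − B(k−1)·f(k) − C = -1; need -1 = 0 — inconsistent ⇒ no f, not summable.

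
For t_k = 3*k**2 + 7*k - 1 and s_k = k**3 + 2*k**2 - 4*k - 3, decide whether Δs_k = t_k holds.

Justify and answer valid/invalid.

Valid — Δs_k = t_k.

s_(k+1) = k**3 + 5*k**2 + 3*k - 4
s_(k+1) − s_k = 3*k**2 + 7*k - 1
(s_(k+1) − s_k) − t_k = 0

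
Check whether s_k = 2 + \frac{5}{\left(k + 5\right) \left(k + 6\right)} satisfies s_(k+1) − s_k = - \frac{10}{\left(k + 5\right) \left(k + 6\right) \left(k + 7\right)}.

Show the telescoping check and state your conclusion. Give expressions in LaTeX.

s_(k+1) = 2 + 5/((k + 6)*(k + 7))
s_(k+1) − s_k = -10/(k**3 + 18*k**2 + 107*k + 210)
(s_(k+1) − s_k) − t_k = 0

valid; difference matches t_k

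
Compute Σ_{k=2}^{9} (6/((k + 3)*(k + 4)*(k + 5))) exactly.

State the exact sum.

Σ = 38/455

Ratio r(k) = (k + 3)/(k + 6).
Normal form (A,B,C) = (k + 3, k + 6, 1).
Key eq: (k + 3)·f(k+1) = (k + 5)·f(k) + (1).
Bound: deg f ≤ 2.
A polynomial solution: f(k) = k*(k + 7)/24.
So s_k = (B(k−1)f/C)·t_k = (k*(k + 5)*(k + 7)/24)·t_k = k*(k + 7)/(4*(k + 3)*(k + 4)).
s_(k+1) − s_k = 6/(k**3 + 12*k**2 + 47*k + 60) = t_k.
Telescoping: Σ = s_(10) − s_(2) = 85/364 − (3/20) = 38/455.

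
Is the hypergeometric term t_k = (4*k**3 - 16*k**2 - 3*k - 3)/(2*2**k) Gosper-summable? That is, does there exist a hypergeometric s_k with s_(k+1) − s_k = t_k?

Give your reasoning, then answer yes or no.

r(k) = (4*k**3 - 4*k**2 - 23*k - 18)/(2*(4*k**3 - 16*k**2 - 3*k - 3)) after simplifying.
So A=1/2 and B=1, with C=k**3 - 4*k**2 - 3*k/4 - 3/4.
f must satisfy (1/2)·f(k+1) − (1)·f(k) = k**3 - 4*k**2 - 3*k/4 - 3/4.
d = 3 from the (0,0,3) case.
Solve for f: f(k) = -(4*k**3 - 4*k**2 + k - 2)/2 (degree 3 ≤ 3).
So s_k = (B(k−1)f/C)·t_k = (-2*(4*k**3 - 4*k**2 + k - 2)/(4*k**3 - 16*k**2 - 3*k - 3))·t_k = (-4*k**3 + 4*k**2 - k + 2)/2**k.
s_(k+1) − s_k = (4*k**3 - 16*k**2 - 3*k - 3)/(2*2**k) = t_k.

Yes. s_k = (-4*k**3 + 4*k**2 - k + 2)/2**k.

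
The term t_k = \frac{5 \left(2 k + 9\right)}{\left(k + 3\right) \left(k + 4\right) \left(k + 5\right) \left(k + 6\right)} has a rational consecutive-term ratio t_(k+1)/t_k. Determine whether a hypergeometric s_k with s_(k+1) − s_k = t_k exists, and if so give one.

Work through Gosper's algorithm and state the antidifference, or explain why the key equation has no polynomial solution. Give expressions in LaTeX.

s_k = \frac{k \left(k + 8\right)}{3 \left(k^{2} + 8 k + 15\right)}

r(k) = (k + 3)*(2*k + 11)/((k + 7)*(2*k + 9)) after simplifying.
Normal form (A,B,C) = (k + 3, k + 7, k + 9/2).
Key eq: (k + 3)·f(k+1) = (k + 6)·f(k) + (k + 9/2).
From deg A=1, deg B=1, deg C=1: d=3.
Match coefficients ⇒ f(k) = k*(k + 4)*(k + 8)/30.
Certificate R = B(k−1)f/C = k*(k + 4)*(k + 6)*(k + 8)/(15*(2*k + 9)) gives s_k = k*(k + 8)/(3*(k**2 + 8*k + 15)).
Δs = 5*(2*k + 9)/(k**4 + 18*k**3 + 119*k**2 + 342*k + 360), as required.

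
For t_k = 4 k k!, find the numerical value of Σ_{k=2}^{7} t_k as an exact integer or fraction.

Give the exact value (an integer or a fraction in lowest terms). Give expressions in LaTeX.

Σ = 161272

The ratio is (k + 1)**2/k.
So A=k + 1 and B=1, with C=k.
Need (k + 1)·f(k+1) − (1)·f(k) = k.
From deg A=1, deg B=0, deg C=1: d=0.
Solving with deg f ≤ 0: f(k) = 1.
R(k) = B(k−1)·f(k)/C(k) = 1/k; s_k = R·t_k = 4*factorial(k).
Δs = 4*k*factorial(k), as required.
Evaluate s at k=8 and k=2: 161280 and 8; difference 161272.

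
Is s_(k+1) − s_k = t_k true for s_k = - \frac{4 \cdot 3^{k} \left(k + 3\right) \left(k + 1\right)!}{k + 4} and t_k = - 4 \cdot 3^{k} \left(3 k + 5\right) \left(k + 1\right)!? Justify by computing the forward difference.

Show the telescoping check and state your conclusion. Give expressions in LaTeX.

s_(k+1) = -12*3**k*(k + 4)*factorial(k + 2)/(k + 5)
s_(k+1) − s_k = -4*3**k*(3*k**3 + 29*k**2 + 88*k + 81)*factorial(k + 1)/((k + 4)*(k + 5))
(s_(k+1) − s_k) − t_k = 4*3**k*(3*k**2 + 17*k + 19)*factorial(k + 1)/((k + 4)*(k + 5))

Invalid: residual \frac{4 \cdot 3^{k} \left(3 k^{2} + 17 k + 19\right) \left(k + 1\right)!}{\left(k + 4\right) \left(k + 5\right)} ≠ 0.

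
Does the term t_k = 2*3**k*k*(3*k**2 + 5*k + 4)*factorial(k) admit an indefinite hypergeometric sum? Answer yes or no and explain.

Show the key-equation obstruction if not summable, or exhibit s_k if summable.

Ratio r(k) = (k + 1)**2*(15*k + 9*(k + 1)**2 + 27)/(k*(3*k**2 + 5*k + 4)).
Normal form (A,B,C) = (3*k + 3, 1, k**3 + 5*k**2/3 + 4*k/3).
f must satisfy (3*k + 3)·f(k+1) − (1)·f(k) = k**3 + 5*k**2/3 + 4*k/3.
deg f ≤ 2 (via 1,0,3).
Coefficient equations give f(k) = k*(k - 1)/3.
R(k) = B(k−1)·f(k)/C(k) = (k - 1)/(3*k**2 + 5*k + 4); s_k = R·t_k = 2*3**k*k*(k - 1)*factorial(k).
s_(k+1) − s_k = 2*3**k*k*(3*k**2 + 5*k + 4)*factorial(k) = t_k.

Yes. s_k = 2*3**k*k*(k - 1)*factorial(k).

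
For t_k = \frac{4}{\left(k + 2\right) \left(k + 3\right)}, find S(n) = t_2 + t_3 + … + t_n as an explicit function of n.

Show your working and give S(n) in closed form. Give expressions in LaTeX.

S(n) = \frac{n - 1}{n + 3}

t_(k+1)/t_k = (k + 2)/(k + 4).
Factor: A=k + 2; B=k + 4; C=1.
f must satisfy (k + 2)·f(k+1) − (k + 3)·f(k) = 1.
deg f ≤ 1 (via 1,1,0).
Solving with deg f ≤ 1: f(k) = k/2.
Certificate R = B(k−1)f/C = k*(k + 3)/2 gives s_k = 2*k/(k + 2).
s_(k+1) − s_k = 4/(k**2 + 5*k + 6) = t_k.
s_(n+1) = 2*(n + 1)/(n + 3) and s_(2) = 1, so S(n) = (n - 1)/(n + 3).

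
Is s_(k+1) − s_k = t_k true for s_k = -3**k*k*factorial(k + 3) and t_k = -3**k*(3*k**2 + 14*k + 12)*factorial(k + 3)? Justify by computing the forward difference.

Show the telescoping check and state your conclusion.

valid; difference matches t_k

s_(k+1) = -3**(k + 1)*(k + 1)*factorial(k + 4)
s_(k+1) − s_k = -3**k*(3*k**2 + 14*k + 12)*factorial(k + 3)
(s_(k+1) − s_k) − t_k = 0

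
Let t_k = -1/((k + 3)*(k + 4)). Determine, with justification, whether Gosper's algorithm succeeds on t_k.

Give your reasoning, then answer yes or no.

Yes. s_k = -k/(3*k + 9).

t_(k+1)/t_k = (k + 3)/(k + 5).
A = k + 3, B = k + 5, C = 1.
Set up (k + 3)·f(k+1) − (k + 4)·f(k) − (1) = 0.
Degrees (1,1,0) ⇒ d ≤ 1.
Match coefficients ⇒ f(k) = k/3.
So s_k = (B(k−1)f/C)·t_k = (k*(k + 4)/3)·t_k = -k/(3*k + 9).
s_(k+1) − s_k = -1/(k**2 + 7*k + 12) = t_k.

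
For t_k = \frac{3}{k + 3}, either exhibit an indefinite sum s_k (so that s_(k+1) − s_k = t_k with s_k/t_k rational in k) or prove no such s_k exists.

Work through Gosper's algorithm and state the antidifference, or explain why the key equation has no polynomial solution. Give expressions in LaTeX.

none — t_k is not Gosper-summable

Compute t_(k+1)/t_k: get (k + 3)/(k + 4).
Factor: A=k + 3; B=k + 4; C=1.
Need (k + 3)·f(k+1) − (k + 3)·f(k) = 1.
Bound: deg f ≤ 0.
Put f(k) = c0: A·f(k+1) − B(k−1)·f(k) − C = -1; need -1 = 0 — inconsistent ⇒ no f, not summable.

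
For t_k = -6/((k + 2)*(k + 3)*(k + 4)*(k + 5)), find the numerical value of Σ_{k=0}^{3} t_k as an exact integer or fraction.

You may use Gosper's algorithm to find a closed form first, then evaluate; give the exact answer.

The ratio is (k + 2)/(k + 6).
Normal form (A,B,C) = (k + 2, k + 6, 1).
Need (k + 2)·f(k+1) − (k + 5)·f(k) = 1.
deg f ≤ 3 (via 1,1,0).
Coefficient equations give f(k) = k*(k**2 + 9*k + 26)/72.
R(k) = B(k−1)·f(k)/C(k) = k*(k + 5)*(k**2 + 9*k + 26)/72; s_k = R·t_k = k*(-k**2 - 9*k - 26)/(12*(k + 2)*(k + 3)*(k + 4)).
Verify: -6/(k**4 + 14*k**3 + 71*k**2 + 154*k + 120) matches t_k.
Σ_(k=0)^(3) t_k = s_(4) − s_(0) = -13/168 − (0) = -13/168.

Σ = -13/168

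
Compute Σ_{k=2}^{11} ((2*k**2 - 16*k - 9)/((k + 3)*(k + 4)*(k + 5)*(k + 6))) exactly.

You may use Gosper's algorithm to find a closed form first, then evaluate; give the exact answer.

Compute t_(k+1)/t_k: get (k + 3)*(16*k - 2*(k + 1)**2 + 25)/((k + 7)*(-2*k**2 + 16*k + 9)).
A = k + 3, B = k + 7, C = k**2 - 8*k - 9/2.
f must satisfy (k + 3)·f(k+1) − (k + 6)·f(k) = k**2 - 8*k - 9/2.
From deg A=1, deg B=1, deg C=2: d=3.
A polynomial solution: f(k) = -k*(k**2 + 72*k + 17)/60.
R(k) = B(k−1)·f(k)/C(k) = -k*(k + 6)*(k**2 + 72*k + 17)/(30*(2*k**2 - 16*k - 9)); s_k = R·t_k = k*(-k**2 - 72*k - 17)/(30*(k + 3)*(k + 4)*(k + 5)).
Check: Δs_k = (2*k**2 - 16*k - 9)/(k**4 + 18*k**3 + 119*k**2 + 342*k + 360). ✓
Σ_(k=2)^(11) t_k = s_(12) − s_(2) = -41/408 − (-11/210) = -229/4760.

Σ = -229/4760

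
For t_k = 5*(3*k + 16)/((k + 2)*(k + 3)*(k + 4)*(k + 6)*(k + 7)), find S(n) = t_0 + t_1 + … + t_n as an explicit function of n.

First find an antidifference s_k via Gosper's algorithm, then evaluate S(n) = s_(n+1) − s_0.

Step 1: r(k) = (k + 2)*(k + 6)*(3*k + 19)/((k + 5)*(k + 8)*(3*k + 16)).
Factor: A=k + 2; B=k + 8; C=k**2 + 31*k/3 + 80/3.
Need (k + 2)·f(k+1) − (k + 7)·f(k) = k**2 + 31*k/3 + 80/3.
d = 5 from the (1,1,2) case.
Match coefficients ⇒ f(k) = k*(k + 4)*(k + 5)*(k**2 + 11*k + 36)/108.
Certificate R = B(k−1)f/C = k*(k + 4)*(k + 7)*(k**2 + 11*k + 36)/(36*(3*k + 16)) gives s_k = 5*k*(k**2 + 11*k + 36)/(36*(k**3 + 11*k**2 + 36*k + 36)).
Check: Δs_k = 5*(3*k + 16)/(k**5 + 22*k**4 + 185*k**3 + 740*k**2 + 1404*k + 1008). ✓
Evaluate: s_(n+1) = 5*(n**3 + 14*n**2 + 61*n + 48)/(36*(n**3 + 14*n**2 + 61*n + 84)); subtract s_(0) = 0 ⇒ S(n) = 5*(n**3 + 14*n**2 + 61*n + 48)/(36*(n**3 + 14*n**2 + 61*n + 84)).

S(n) = 5*(n**3 + 14*n**2 + 61*n + 48)/(36*(n**3 + 14*n**2 + 61*n + 84))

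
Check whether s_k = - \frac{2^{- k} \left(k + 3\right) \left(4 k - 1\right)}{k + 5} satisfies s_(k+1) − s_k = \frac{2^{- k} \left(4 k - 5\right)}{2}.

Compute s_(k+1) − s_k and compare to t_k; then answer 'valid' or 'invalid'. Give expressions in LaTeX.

Invalid: residual \frac{2^{- k} \left(- 4 k^{2} - 23 k + 27\right)}{k^{2} + 11 k + 30} ≠ 0.

s_(k+1) = -(k + 4)*(4*k + 3)/(2*2**k*(k + 6))
s_(k+1) − s_k = (4*k**3 + 31*k**2 + 19*k - 96)/(2*2**k*(k**2 + 11*k + 30))
(s_(k+1) − s_k) − t_k = (-4*k**2 - 23*k + 27)/(2**k*(k**2 + 11*k + 30))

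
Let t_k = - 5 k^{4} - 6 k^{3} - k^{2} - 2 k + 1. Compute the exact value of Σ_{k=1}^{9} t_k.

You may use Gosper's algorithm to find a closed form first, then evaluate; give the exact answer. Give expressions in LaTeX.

Compute t_(k+1)/t_k: get (5*k**4 + 26*k**3 + 49*k**2 + 42*k + 13)/(5*k**4 + 6*k**3 + k**2 + 2*k - 1).
Take A(k)=1, B(k)=1, C(k)=k**4 + 6*k**3/5 + k**2/5 + 2*k/5 - 1/5.
Need (1)·f(k+1) − (1)·f(k) = k**4 + 6*k**3/5 + k**2/5 + 2*k/5 - 1/5.
Bound: deg f ≤ 5.
Coefficient equations give f(k) = k*(k**2 - 2)*(k**2 - k + 1)/5.
Get s_k = R·t_k = k*(-k**4 + k**3 + k**2 - 2*k + 2) with R(k) = B(k−1)f(k)/C(k) = k*(k**2 - 2)*(k**2 - k + 1)/(5*k**4 + 6*k**3 + k**2 + 2*k - 1).
Verify: -5*k**4 - 6*k**3 - k**2 - 2*k + 1 matches t_k.
Telescoping: Σ = s_(10) − s_(1) = -89180 − (1) = -89181.

Σ = -89181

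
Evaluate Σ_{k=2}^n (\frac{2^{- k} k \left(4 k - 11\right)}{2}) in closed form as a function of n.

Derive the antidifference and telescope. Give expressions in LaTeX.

S(n) = 2^{- n - 2} \left(11 \cdot 2^{n} - 8 n^{2} - 10 n - 4\right)

t_(k+1)/t_k = (k + 1)*(4*k - 7)/(2*k*(4*k - 11)).
Take A(k)=1/2, B(k)=1, C(k)=k**2 - 11*k/4.
Need (1/2)·f(k+1) − (1)·f(k) = k**2 - 11*k/4.
deg f ≤ 2 (via 0,0,2).
Solve for f: f(k) = -(4*k**2 - 3*k + 1)/2 (degree 2 ≤ 2).
Get s_k = R·t_k = (-4*k**2 + 3*k - 1)/2**k with R(k) = B(k−1)f(k)/C(k) = -2*(4*k**2 - 3*k + 1)/(k*(4*k - 11)).
s_(k+1) − s_k = k*(4*k - 11)/(2*2**k) = t_k.
Σ_(k=2)^n t_k = s_(n+1) − s_(2) = (2**(-n - 1)*(-4*n**2 - 5*n - 2)) − (-11/4), i.e. 2**(-n - 2)*(11*2**n - 8*n**2 - 10*n - 4).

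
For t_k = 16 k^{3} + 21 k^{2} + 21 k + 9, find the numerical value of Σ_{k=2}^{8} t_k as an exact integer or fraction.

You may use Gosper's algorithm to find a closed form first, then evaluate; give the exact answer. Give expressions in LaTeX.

Step 1: r(k) = (16*k**3 + 69*k**2 + 111*k + 67)/(16*k**3 + 21*k**2 + 21*k + 9).
So A=1 and B=1, with C=k**3 + 21*k**2/16 + 21*k/16 + 9/16.
Key eq: (1)·f(k+1) = (1)·f(k) + (k**3 + 21*k**2/16 + 21*k/16 + 9/16).
d = 4 from the (0,0,3) case.
Match coefficients ⇒ f(k) = k*(4*k**3 - k**2 + 4*k + 2)/16.
Get s_k = R·t_k = k*(4*k**3 - k**2 + 4*k + 2) with R(k) = B(k−1)f(k)/C(k) = k*(4*k**3 - k**2 + 4*k + 2)/(16*k**3 + 21*k**2 + 21*k + 9).
Δs = 16*k**3 + 21*k**2 + 21*k + 9, as required.
Sum = s_(9) − s_(2); s_(9) = 25857, s_(2) = 76 ⇒ 25781.

Σ = 25781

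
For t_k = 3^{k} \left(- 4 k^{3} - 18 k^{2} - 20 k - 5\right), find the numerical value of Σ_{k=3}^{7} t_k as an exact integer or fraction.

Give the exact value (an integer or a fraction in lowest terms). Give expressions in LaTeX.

r(k) = 3*(4*k**3 + 30*k**2 + 68*k + 47)/(4*k**3 + 18*k**2 + 20*k + 5) after simplifying.
A = 3, B = 1, C = k**3 + 9*k**2/2 + 5*k + 5/4.
Solve (3)·f(k+1) − (1)·f(k) = k**3 + 9*k**2/2 + 5*k + 5/4.
From deg A=0, deg B=0, deg C=3: d=3.
Match coefficients ⇒ f(k) = (2*k**3 + k - 2)/4.
So s_k = (B(k−1)f/C)·t_k = ((2*k**3 + k - 2)/(4*k**3 + 18*k**2 + 20*k + 5))·t_k = 3**k*(-2*k**3 - k + 2).
Δs = 3**k*(2*k**3 - 2*k - 6*(k + 1)**3 + 1), as required.
Evaluate s at k=8 and k=3: -6757830 and -1485; difference -6756345.

Σ = -6756345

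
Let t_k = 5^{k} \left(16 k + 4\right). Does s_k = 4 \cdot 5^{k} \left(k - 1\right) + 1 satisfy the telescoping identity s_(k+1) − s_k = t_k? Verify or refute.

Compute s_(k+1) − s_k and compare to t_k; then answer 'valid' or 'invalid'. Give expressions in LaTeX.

s_(k+1) = 20*5**k*k + 1
s_(k+1) − s_k = 5**k*(16*k + 4)
(s_(k+1) − s_k) − t_k = 0

Valid: the claim telescopes to t_k.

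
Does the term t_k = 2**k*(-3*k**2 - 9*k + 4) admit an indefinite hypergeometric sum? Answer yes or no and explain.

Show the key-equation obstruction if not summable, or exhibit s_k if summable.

Step 1: r(k) = 2*(3*k**2 + 15*k + 8)/(3*k**2 + 9*k - 4).
Gosper form: A/B · C(k+1)/C(k) with A=2, B=1, C=k**2 + 3*k - 4/3.
Set up (2)·f(k+1) − (1)·f(k) − (k**2 + 3*k - 4/3) = 0.
deg f ≤ 2 (via 0,0,2).
A polynomial solution: f(k) = (3*k**2 - 3*k - 4)/3.
So s_k = (B(k−1)f/C)·t_k = ((3*k**2 - 3*k - 4)/(3*k**2 + 9*k - 4))·t_k = 2**k*(-3*k**2 + 3*k + 4).
Check: Δs_k = 2**k*(-3*k**2 - 9*k + 4). ✓

Yes. s_k = 2**k*(-3*k**2 + 3*k + 4).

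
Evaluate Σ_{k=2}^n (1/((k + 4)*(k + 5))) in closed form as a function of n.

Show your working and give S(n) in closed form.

Step 1: r(k) = (k + 4)/(k + 6).
Take A(k)=k + 4, B(k)=k + 6, C(k)=1.
Key eq: (k + 4)·f(k+1) = (k + 5)·f(k) + (1).
deg f ≤ 1 (via 1,1,0).
Solving with deg f ≤ 1: f(k) = k/4.
Certificate R = B(k−1)f/C = k*(k + 5)/4 gives s_k = k/(4*(k + 4)).
Δs = 1/(k**2 + 9*k + 20), as required.
Telescope: S(n) = s_(n+1) − s_(2) = (n + 1)/(4*(n + 5)) − (1/12) = (n - 1)/(6*(n + 5)).

S(n) = (n - 1)/(6*(n + 5))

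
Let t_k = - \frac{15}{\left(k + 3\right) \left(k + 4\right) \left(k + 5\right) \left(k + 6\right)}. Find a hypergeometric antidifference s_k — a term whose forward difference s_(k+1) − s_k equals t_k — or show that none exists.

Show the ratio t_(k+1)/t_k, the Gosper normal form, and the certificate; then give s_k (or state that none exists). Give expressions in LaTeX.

The ratio is (k + 3)/(k + 7).
A = k + 3, B = k + 7, C = 1.
Need (k + 3)·f(k+1) − (k + 6)·f(k) = 1.
deg f ≤ 3 (via 1,1,0).
Match coefficients ⇒ f(k) = k*(k**2 + 12*k + 47)/180.
So s_k = (B(k−1)f/C)·t_k = (k*(k + 6)*(k**2 + 12*k + 47)/180)·t_k = k*(-k**2 - 12*k - 47)/(12*(k + 3)*(k + 4)*(k + 5)).
Check: Δs_k = -15/(k**4 + 18*k**3 + 119*k**2 + 342*k + 360). ✓

s_k = \frac{k \left(- k^{2} - 12 k - 47\right)}{12 \left(k + 3\right) \left(k + 4\right) \left(k + 5\right)}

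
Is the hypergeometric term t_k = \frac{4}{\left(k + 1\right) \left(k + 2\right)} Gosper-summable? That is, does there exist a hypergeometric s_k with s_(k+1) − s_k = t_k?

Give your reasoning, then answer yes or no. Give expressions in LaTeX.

r(k) = (k + 1)/(k + 3) after simplifying.
A = k + 1, B = k + 3, C = 1.
Set up (k + 1)·f(k+1) − (k + 2)·f(k) − (1) = 0.
deg f ≤ 1 (via 1,1,0).
Solving with deg f ≤ 1: f(k) = k.
Then R = B(k−1)f/C = k*(k + 2), so s_k = R(k)·t_k = 4*k/(k + 1).
Verify: 4/(k**2 + 3*k + 2) matches t_k.

Yes. s_k = \frac{4 k}{k + 1}.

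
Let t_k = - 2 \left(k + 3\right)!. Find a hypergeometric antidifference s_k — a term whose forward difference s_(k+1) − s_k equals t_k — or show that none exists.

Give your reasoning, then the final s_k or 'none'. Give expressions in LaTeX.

Step 1: r(k) = k + 4.
Take A(k)=k + 4, B(k)=1, C(k)=1.
Set up (k + 4)·f(k+1) − (1)·f(k) − (1) = 0.
Bound: deg f ≤ -1.
deg f ≤ -1 is impossible — no certificate.

not Gosper-summable; s_k does not exist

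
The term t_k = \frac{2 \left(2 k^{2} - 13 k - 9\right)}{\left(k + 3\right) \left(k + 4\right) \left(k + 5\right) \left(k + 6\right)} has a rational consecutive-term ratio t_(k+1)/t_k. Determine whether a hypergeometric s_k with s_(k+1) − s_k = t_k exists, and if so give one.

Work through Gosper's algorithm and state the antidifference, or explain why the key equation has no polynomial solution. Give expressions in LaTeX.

s_k = \frac{k \left(- k^{2} - 252 k - 107\right)}{60 \left(k + 3\right) \left(k + 4\right) \left(k + 5\right)}

Compute t_(k+1)/t_k: get (k + 3)*(13*k - 2*(k + 1)**2 + 22)/((k + 7)*(-2*k**2 + 13*k + 9)).
Normal form (A,B,C) = (k + 3, k + 7, k**2 - 13*k/2 - 9/2).
Key eq: (k + 3)·f(k+1) = (k + 6)·f(k) + (k**2 - 13*k/2 - 9/2).
deg f ≤ 3 (via 1,1,2).
Solving with deg f ≤ 3: f(k) = -k*(k**2 + 252*k + 107)/240.
So s_k = (B(k−1)f/C)·t_k = (-k*(k + 6)*(k**2 + 252*k + 107)/(120*(2*k**2 - 13*k - 9)))·t_k = k*(-k**2 - 252*k - 107)/(60*(k + 3)*(k + 4)*(k + 5)).
Δs = 2*(2*k**2 - 13*k - 9)/(k**4 + 18*k**3 + 119*k**2 + 342*k + 360), as required.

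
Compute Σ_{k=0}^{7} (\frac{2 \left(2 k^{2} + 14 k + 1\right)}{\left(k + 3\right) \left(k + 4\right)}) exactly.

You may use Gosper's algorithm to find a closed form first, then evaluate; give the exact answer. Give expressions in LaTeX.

Compute t_(k+1)/t_k: get (k + 3)*(14*k + 2*(k + 1)**2 + 15)/((k + 5)*(2*k**2 + 14*k + 1)).
Take A(k)=k + 3, B(k)=k + 5, C(k)=k**2 + 7*k + 1/2.
Need (k + 3)·f(k+1) − (k + 4)·f(k) = k**2 + 7*k + 1/2.
deg f ≤ 2 (via 1,1,2).
Coefficient equations give f(k) = k*(6*k - 5)/6.
Then R = B(k−1)f/C = k*(k + 4)*(6*k - 5)/(3*(2*k**2 + 14*k + 1)), so s_k = R(k)·t_k = 2*k*(6*k - 5)/(3*(k + 3)).
Check: Δs_k = 2*(2*k**2 + 14*k + 1)/(k**2 + 7*k + 12). ✓
Σ_(k=0)^(7) t_k = s_(8) − s_(0) = 688/33 − (0) = 688/33.

Σ = 688/33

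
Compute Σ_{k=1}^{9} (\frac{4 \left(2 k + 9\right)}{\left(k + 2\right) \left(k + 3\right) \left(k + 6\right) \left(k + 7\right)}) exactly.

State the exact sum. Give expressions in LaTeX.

Σ = 19/112

Step 1: r(k) = (k + 2)*(k + 6)*(2*k + 11)/((k + 4)*(k + 8)*(2*k + 9)).
Take A(k)=k + 2, B(k)=k + 8, C(k)=k**3 + 27*k**2/2 + 121*k/2 + 90.
Solve (k + 2)·f(k+1) − (k + 7)·f(k) = k**3 + 27*k**2/2 + 121*k/2 + 90.
Degrees (1,1,3) ⇒ d ≤ 5.
Solve for f: f(k) = k*(k + 3)*(k + 4)*(k + 5)*(k + 8)/24 (degree 5 ≤ 5).
So s_k = (B(k−1)f/C)·t_k = (k*(k + 3)*(k + 7)*(k + 8)/(12*(2*k + 9)))·t_k = k*(k + 8)/(3*(k**2 + 8*k + 12)).
Check: Δs_k = 4*(2*k + 9)/(k**4 + 18*k**3 + 113*k**2 + 288*k + 252). ✓
Σ_(k=1)^(9) t_k = s_(10) − s_(1) = 5/16 − (1/7) = 19/112.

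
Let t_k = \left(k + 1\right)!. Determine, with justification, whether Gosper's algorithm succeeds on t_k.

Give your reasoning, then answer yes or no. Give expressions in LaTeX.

No — key equation has no polynomial f.

Ratio r(k) = k + 2.
So A=k + 2 and B=1, with C=1.
Set up (k + 2)·f(k+1) − (1)·f(k) − (1) = 0.
deg f ≤ -1 (via 1,0,0).
Negative degree bound (-1): no f exists, t_k not Gosper-summable.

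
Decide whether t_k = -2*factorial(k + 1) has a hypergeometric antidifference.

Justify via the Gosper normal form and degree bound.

The ratio is k + 2.
Take A(k)=k + 2, B(k)=1, C(k)=1.
Need (k + 2)·f(k+1) − (1)·f(k) = 1.
From deg A=1, deg B=0, deg C=0: d=-1.
deg f ≤ -1 is impossible — no certificate.

No — negative degree bound, so no certificate f.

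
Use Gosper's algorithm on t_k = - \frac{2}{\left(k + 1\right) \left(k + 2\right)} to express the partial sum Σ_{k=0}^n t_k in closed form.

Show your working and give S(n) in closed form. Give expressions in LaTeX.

S(n) = \frac{2 \left(- n - 1\right)}{n + 2}

Step 1: r(k) = (k + 1)/(k + 3).
Gosper form: A/B · C(k+1)/C(k) with A=k + 1, B=k + 3, C=1.
Solve (k + 1)·f(k+1) − (k + 2)·f(k) = 1.
Degrees (1,1,0) ⇒ d ≤ 1.
Solve for f: f(k) = k (degree 1 ≤ 1).
Certificate R = B(k−1)f/C = k*(k + 2) gives s_k = -2*k/(k + 1).
s_(k+1) − s_k = -2/(k**2 + 3*k + 2) = t_k.
s_(n+1) = 2*(-n - 1)/(n + 2) and s_(0) = 0, so S(n) = 2*(-n - 1)/(n + 2).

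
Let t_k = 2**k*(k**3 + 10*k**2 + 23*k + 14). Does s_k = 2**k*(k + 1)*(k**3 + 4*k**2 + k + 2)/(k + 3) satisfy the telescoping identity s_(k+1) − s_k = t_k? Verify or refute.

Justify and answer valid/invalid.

s_(k+1) = 2**(k + 1)*(k + 2)*(k + (k + 1)**3 + 4*(k + 1)**2 + 3)/(k + 4)
s_(k+1) − s_k = 2**k*(k**5 + 15*k**4 + 81*k**3 + 197*k**2 + 210*k + 88)/(k**2 + 7*k + 12)
(s_(k+1) − s_k) − t_k = 2**(k + 1)*(-k**4 - 12*k**3 - 49*k**2 - 82*k - 40)/(k**2 + 7*k + 12)

Invalid: residual 2**(k + 1)*(-k**4 - 12*k**3 - 49*k**2 - 82*k - 40)/(k**2 + 7*k + 12) ≠ 0.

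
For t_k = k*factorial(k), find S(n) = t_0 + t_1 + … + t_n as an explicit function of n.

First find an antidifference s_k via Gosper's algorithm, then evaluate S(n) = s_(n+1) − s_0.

S(n) = n*factorial(n) + factorial(n) - 1

r(k) = (k + 1)**2/k after simplifying.
Normal form (A,B,C) = (k + 1, 1, k).
f must satisfy (k + 1)·f(k+1) − (1)·f(k) = k.
From deg A=1, deg B=0, deg C=1: d=0.
Coefficient equations give f(k) = 1.
Then R = B(k−1)f/C = 1/k, so s_k = R(k)·t_k = factorial(k).
Verify: k*factorial(k) matches t_k.
Evaluate: s_(n+1) = factorial(n + 1); subtract s_(0) = 1 ⇒ S(n) = n*factorial(n) + factorial(n) - 1.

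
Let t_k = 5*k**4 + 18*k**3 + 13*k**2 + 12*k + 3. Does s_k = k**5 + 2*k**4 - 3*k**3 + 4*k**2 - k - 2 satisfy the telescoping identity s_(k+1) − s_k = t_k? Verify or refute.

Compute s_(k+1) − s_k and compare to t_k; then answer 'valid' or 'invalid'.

s_(k+1) = k**5 + 7*k**4 + 15*k**3 + 17*k**2 + 11*k + 1
s_(k+1) − s_k = 5*k**4 + 18*k**3 + 13*k**2 + 12*k + 3
(s_(k+1) − s_k) − t_k = 0

valid; difference matches t_k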